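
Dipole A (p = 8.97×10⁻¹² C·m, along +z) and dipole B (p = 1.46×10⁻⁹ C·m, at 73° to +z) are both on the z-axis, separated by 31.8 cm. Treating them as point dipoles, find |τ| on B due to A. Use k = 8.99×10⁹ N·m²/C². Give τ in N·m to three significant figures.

τ ≈ 7.00×10⁻⁹ N·m

The second dipole sits on the axis of the first, so the field there is axial: E₁ = 2kp₁/r³ along +z.
E₁ = 2(8.99×10⁹)(8.97×10⁻¹²)/(0.318)³ = 5.015 N/C.
Torque on the second dipole: τ = p₂ E₁ sinθ.
τ = (1.46×10⁻⁹)(5.015)·sin73° = 7.002×10⁻⁹ N·m.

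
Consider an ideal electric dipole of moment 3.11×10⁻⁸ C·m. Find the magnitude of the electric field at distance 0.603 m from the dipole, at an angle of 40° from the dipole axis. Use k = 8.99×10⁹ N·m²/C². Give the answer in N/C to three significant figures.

At angle θ the dipole field magnitude is E = (kp/r³)·√(1 + 3cos²θ).
kp/r³ = (8.99×10⁹)(3.11×10⁻⁸) / (0.603)³ = 1275 N/C.
√(1 + 3cos²40°) = √(1 + 3·0.5868) = √2.7605 ≈ 1.6615.
E ≈ 1275 × 1.661 = 2119 N/C.

E ≈ 2120 N/C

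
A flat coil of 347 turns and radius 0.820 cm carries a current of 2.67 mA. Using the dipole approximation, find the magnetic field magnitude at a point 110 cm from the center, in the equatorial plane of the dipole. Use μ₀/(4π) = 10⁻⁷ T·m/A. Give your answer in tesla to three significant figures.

B ≈ 1.47×10⁻¹¹ T

m = NIA = NIπa² = 347·(0.00267)·π·(0.00820)² = 1.957×10⁻⁴ A·m².
In the equatorial plane B = (μ₀/4π)·m/r³ (half the axial value).
B = (10⁻⁷)·(1.957×10⁻⁴) / (1.10)³ = 1.470×10⁻¹¹ T.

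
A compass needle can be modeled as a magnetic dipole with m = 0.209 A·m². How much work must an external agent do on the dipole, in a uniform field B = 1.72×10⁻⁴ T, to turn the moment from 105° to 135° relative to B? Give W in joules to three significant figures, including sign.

W ≈ 1.61×10⁻⁵ J

W_ext = ΔU = −mB cosθ₂ + mB cosθ₁ = mB(cosθ₁ − cosθ₂).
W = (0.209)(1.72×10⁻⁴)·(cos105° − cos135°) = (3.595×10⁻⁵)·(+0.4483) = 1.612×10⁻⁵ J.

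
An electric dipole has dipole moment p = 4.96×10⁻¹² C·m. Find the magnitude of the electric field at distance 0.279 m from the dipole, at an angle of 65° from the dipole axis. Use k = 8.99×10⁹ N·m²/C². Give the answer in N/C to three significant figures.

At angle θ the dipole field magnitude is E = (kp/r³)·√(1 + 3cos²θ).
kp/r³ = (8.99×10⁹)(4.96×10⁻¹²) / (0.279)³ = 2.053 N/C.
√(1 + 3cos²65°) = √(1 + 3·0.1786) = √1.5358 ≈ 1.2393.
E ≈ 2.053 × 1.239 = 2.544 N/C.

E ≈ 2.54 N/C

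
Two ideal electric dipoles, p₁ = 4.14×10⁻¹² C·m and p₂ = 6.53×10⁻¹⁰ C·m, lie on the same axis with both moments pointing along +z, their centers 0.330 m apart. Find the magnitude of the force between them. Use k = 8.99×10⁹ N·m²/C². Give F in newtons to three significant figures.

F ≈ 1.23×10⁻⁸ N

On-axis field of dipole 1 at distance r: E = 2kp₁/r³. Force on dipole 2 is F = p₂·dE/dr (gradient along axis).
dE/dr = −6kp₁/r⁴, so |F| = 6kp₁p₂/r⁴ (attractive for aligned moments).
F = 6(8.99×10⁹)(4.14×10⁻¹²)(6.53×10⁻¹⁰)/(0.330)⁴ = 1.230×10⁻⁸ N.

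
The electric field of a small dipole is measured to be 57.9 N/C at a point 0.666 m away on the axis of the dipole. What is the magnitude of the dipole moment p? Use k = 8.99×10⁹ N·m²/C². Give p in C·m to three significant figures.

On axis E = 2kp/r³, so p = Er³/(2k).
p = (57.9)·(0.666)³ / (2·8.99×10⁹) = 9.513×10⁻¹⁰ C·m.

p ≈ 9.51×10⁻¹⁰ C·m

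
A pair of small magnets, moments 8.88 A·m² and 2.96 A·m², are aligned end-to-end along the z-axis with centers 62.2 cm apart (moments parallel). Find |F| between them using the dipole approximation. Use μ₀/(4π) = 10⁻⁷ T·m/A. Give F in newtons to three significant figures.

F ≈ 1.05×10⁻⁴ N

On-axis B of dipole 1: B = (μ₀/4π)·2m₁/r³. Force on dipole 2: F = m₂·dB/dr.
dB/dr = −(μ₀/4π)·6m₁/r⁴, so |F| = (μ₀/4π)·6m₁m₂/r⁴.
F = 6(10⁻⁷)(8.88)(2.96)/(0.622)⁴ = 1.054×10⁻⁴ N.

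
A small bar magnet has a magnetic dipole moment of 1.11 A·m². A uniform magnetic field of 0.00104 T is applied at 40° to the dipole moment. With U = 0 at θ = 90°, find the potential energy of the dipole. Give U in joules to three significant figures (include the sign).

U = −m·B = −mB cosθ.
U = −(1.11)(0.00104)·cos40° = -8.843×10⁻⁴ J.

U ≈ -8.84×10⁻⁴ J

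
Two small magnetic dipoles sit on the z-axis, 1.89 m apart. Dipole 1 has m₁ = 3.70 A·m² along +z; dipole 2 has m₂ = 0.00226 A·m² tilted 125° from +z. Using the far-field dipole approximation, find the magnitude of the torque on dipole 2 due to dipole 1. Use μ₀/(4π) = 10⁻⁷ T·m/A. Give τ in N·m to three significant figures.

Dipole B is on the axis of dipole A, so B₁ there is axial: B₁ = (μ₀/4π)·2m₁/r³ along +z.
B₁ = 2(10⁻⁷)(3.70)/(1.89)³ = 1.096×10⁻⁷ T.
τ = m₂ B₁ sinθ.
τ = (0.00226)(1.096×10⁻⁷)·sin125° = 2.029×10⁻¹⁰ N·m.

τ ≈ 2.03×10⁻¹⁰ N·m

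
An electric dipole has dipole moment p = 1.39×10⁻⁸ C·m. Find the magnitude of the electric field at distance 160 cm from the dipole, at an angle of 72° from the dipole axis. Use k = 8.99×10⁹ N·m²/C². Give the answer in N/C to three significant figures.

E ≈ 34.6 N/C

At angle θ the dipole field magnitude is E = (kp/r³)·√(1 + 3cos²θ).
kp/r³ = (8.99×10⁹)(1.39×10⁻⁸) / (1.60)³ = 30.51 N/C.
√(1 + 3cos²72°) = √(1 + 3·0.0955) = √1.2865 ≈ 1.1342.
E ≈ 30.51 × 1.134 = 34.60 N/C.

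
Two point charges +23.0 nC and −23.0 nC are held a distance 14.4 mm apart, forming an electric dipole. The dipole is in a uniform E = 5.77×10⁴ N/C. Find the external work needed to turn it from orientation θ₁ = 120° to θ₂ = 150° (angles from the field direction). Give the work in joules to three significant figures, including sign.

Dipole moment p = qd = (2.30×10⁻⁸ C)(0.0144 m) = 3.312×10⁻¹⁰ C·m.
W_ext = ΔU = U(θ₂) − U(θ₁) = −pE cosθ₂ − (−pE cosθ₁) = pE(cosθ₁ − cosθ₂).
W = (3.312×10⁻¹⁰)(5.77×10⁴)·(cos120° − cos150°) = (1.911×10⁻⁵)·(+0.3660) = 6.995×10⁻⁶ J.

W ≈ 6.99×10⁻⁶ J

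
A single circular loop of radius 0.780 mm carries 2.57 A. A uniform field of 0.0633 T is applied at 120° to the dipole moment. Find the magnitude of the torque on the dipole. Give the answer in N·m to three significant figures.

τ ≈ 2.69×10⁻⁷ N·m

Magnetic moment m = IA = Iπa² = (2.57)·π·(7.80×10⁻⁴)² = 4.912×10⁻⁶ A·m².
Torque on a magnetic dipole: τ = mB sinθ.
τ = (4.912×10⁻⁶)(0.0633)·sin120° = 2.693×10⁻⁷ N·m.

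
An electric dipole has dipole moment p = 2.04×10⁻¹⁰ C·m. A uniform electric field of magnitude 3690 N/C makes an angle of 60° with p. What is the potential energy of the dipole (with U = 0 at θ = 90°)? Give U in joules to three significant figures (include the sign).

U = −p·E = −pE cosθ.
U = −(2.04×10⁻¹⁰)(3690)·cos60° = -3.764×10⁻⁷ J.

U ≈ -3.76×10⁻⁷ J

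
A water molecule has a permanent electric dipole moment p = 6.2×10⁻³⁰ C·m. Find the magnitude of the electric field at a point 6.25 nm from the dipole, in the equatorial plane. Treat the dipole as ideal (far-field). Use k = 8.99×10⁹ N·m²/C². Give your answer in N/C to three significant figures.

E ≈ 2.28×10⁵ N/C

In the equatorial plane E = kp/r³.
E = (8.99×10⁹)(6.20×10⁻³⁰) / (6.25×10⁻⁹)³ = 2.283×10⁵ N/C.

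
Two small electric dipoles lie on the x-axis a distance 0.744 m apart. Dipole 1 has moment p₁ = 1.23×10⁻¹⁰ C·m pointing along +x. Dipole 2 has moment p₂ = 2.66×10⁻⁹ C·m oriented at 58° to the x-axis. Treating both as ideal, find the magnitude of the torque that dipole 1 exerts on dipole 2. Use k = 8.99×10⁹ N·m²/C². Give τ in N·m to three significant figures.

τ ≈ 1.21×10⁻⁸ N·m

The second dipole sits on the axis of the first, so the field there is axial: E₁ = 2kp₁/r³ along +x.
E₁ = 2(8.99×10⁹)(1.23×10⁻¹⁰)/(0.744)³ = 5.370 N/C.
Torque on the second dipole: τ = p₂ E₁ sinθ.
τ = (2.66×10⁻⁹)(5.370)·sin58° = 1.211×10⁻⁸ N·m.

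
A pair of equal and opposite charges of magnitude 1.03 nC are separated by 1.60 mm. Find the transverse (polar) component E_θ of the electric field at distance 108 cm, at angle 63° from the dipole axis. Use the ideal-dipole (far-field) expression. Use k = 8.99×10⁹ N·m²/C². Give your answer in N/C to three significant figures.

Dipole moment p = qd = (1.03×10⁻⁹ C)(0.00160 m) = 1.648×10⁻¹² C·m.
For a dipole, E_θ = (kp sinθ)/r³.
kp/r³ = (8.99×10⁹)(1.648×10⁻¹²)/(1.08)³ = 0.01176 N/C.
E_θ = 0.01176·sin63° = 0.01048 N/C.

E_θ ≈ 0.0105 N/C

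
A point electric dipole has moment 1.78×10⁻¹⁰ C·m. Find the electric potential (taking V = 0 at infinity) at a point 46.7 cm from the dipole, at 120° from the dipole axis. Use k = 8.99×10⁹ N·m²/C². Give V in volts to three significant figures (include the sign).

The dipole potential is V = kp cosθ / r².
V = (8.99×10⁹)(1.78×10⁻¹⁰)·cos120° / (0.467)² = -3.669 V.

V ≈ -3.67 V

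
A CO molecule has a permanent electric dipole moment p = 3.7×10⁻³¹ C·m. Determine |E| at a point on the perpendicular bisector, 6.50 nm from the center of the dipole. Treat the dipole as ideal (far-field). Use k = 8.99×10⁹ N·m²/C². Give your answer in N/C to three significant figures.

In the equatorial plane E = kp/r³.
E = (8.99×10⁹)(3.70×10⁻³¹) / (6.50×10⁻⁹)³ = 1.211×10⁴ N/C.

E ≈ 1.21×10⁴ N/C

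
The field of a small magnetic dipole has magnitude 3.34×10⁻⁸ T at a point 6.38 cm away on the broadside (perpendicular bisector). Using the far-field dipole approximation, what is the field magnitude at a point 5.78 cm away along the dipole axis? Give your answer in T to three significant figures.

B ≈ 8.98×10⁻⁸ T

Dipole fields scale as 1/r³ in the far field.
The axial field is twice the equatorial field at the same r, so the geometry factor is 2/1.
B₂ = B₁ · (2/1) · (r₁/r₂)³ = 3.34×10⁻⁸ · 2 · (6.38/5.78)³.
(r₁/r₂)³ = (1.104)³ = 1.345.
B₂ ≈ 8.984×10⁻⁸ T.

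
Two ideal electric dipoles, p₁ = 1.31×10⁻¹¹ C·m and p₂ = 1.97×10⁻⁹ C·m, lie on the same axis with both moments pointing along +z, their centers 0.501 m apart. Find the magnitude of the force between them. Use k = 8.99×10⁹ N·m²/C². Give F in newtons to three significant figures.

F ≈ 2.21×10⁻⁸ N

On-axis field of dipole 1 at distance r: E = 2kp₁/r³. Force on dipole 2 is F = p₂·dE/dr (gradient along axis).
dE/dr = −6kp₁/r⁴, so |F| = 6kp₁p₂/r⁴ (attractive for aligned moments).
F = 6(8.99×10⁹)(1.31×10⁻¹¹)(1.97×10⁻⁹)/(0.501)⁴ = 2.210×10⁻⁸ N.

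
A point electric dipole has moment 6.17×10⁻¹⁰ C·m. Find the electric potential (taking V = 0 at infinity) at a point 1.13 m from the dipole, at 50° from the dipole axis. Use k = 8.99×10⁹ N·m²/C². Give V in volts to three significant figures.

The dipole potential is V = kp cosθ / r².
V = (8.99×10⁹)(6.17×10⁻¹⁰)·cos50° / (1.13)² = 2.792 V.

V ≈ 2.79 V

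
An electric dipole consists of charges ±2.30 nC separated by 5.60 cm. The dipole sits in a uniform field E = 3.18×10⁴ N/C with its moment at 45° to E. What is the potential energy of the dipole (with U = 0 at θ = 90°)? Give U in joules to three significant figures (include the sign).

Dipole moment p = qd = (2.30×10⁻⁹ C)(0.0560 m) = 1.288×10⁻¹⁰ C·m.
U = −p·E = −pE cosθ.
U = −(1.288×10⁻¹⁰)(3.18×10⁴)·cos45° = -2.896×10⁻⁶ J.

U ≈ -2.90×10⁻⁶ J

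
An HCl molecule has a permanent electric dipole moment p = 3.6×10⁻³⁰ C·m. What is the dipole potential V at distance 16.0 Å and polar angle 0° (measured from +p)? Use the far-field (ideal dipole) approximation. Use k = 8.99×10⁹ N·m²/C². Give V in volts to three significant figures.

The dipole potential is V = kp cosθ / r².
V = (8.99×10⁹)(3.60×10⁻³⁰)·cos0° / (1.60×10⁻⁹)² = 0.01264 V.

V ≈ 0.0126 V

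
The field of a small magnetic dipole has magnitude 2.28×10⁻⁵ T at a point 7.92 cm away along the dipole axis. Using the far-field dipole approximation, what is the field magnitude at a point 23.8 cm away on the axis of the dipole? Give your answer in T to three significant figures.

Dipole fields scale as 1/r³ in the far field; the geometry is the same at both points.
B₂ = B₁ · (r₁/r₂)³ = 2.28×10⁻⁵ · (7.92/23.8)³.
(r₁/r₂)³ = (0.3328)³ = 0.03685.
B₂ ≈ 8.402×10⁻⁷ T.

B ≈ 8.40×10⁻⁷ T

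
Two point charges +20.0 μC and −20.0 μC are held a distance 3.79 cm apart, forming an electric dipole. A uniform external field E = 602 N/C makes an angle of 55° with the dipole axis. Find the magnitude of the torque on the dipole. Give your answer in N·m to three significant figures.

Dipole moment p = qd = (2.00×10⁻⁵ C)(0.0379 m) = 7.58×10⁻⁷ C·m.
Torque on an electric dipole: τ = pE sinθ.
τ = (7.58×10⁻⁷)(602)·sin55° = 3.738×10⁻⁴ N·m.

τ ≈ 3.74×10⁻⁴ N·m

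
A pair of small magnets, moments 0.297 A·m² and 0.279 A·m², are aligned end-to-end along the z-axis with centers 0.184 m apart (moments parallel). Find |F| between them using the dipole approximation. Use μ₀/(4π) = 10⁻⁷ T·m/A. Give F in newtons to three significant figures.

On-axis B of dipole 1: B = (μ₀/4π)·2m₁/r³. Force on dipole 2: F = m₂·dB/dr.
dB/dr = −(μ₀/4π)·6m₁/r⁴, so |F| = (μ₀/4π)·6m₁m₂/r⁴.
F = 6(10⁻⁷)(0.297)(0.279)/(0.184)⁴ = 4.338×10⁻⁵ N.

F ≈ 4.34×10⁻⁵ N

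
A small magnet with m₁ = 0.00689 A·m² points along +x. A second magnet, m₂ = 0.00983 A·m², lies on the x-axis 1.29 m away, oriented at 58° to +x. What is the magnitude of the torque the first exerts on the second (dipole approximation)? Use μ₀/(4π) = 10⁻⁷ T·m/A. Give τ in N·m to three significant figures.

τ ≈ 5.35×10⁻¹² N·m

Dipole B is on the axis of dipole A, so B₁ there is axial: B₁ = (μ₀/4π)·2m₁/r³ along +x.
B₁ = 2(10⁻⁷)(0.00689)/(1.29)³ = 6.419×10⁻¹⁰ T.
τ = m₂ B₁ sinθ.
τ = (0.00983)(6.419×10⁻¹⁰)·sin58° = 5.351×10⁻¹² N·m.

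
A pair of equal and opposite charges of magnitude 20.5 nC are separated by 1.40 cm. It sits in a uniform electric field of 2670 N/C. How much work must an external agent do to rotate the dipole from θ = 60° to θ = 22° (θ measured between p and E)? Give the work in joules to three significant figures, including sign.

W ≈ -3.27×10⁻⁷ J

Dipole moment p = qd = (2.05×10⁻⁸ C)(0.0140 m) = 2.87×10⁻¹⁰ C·m.
W_ext = ΔU = U(θ₂) − U(θ₁) = −pE cosθ₂ − (−pE cosθ₁) = pE(cosθ₁ − cosθ₂).
W = (2.87×10⁻¹⁰)(2670)·(cos60° − cos22°) = (7.663×10⁻⁷)·(-0.4272) = -3.273×10⁻⁷ J.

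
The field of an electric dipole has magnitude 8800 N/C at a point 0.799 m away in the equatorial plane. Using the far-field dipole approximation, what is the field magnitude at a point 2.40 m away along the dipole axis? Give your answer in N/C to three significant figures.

E ≈ 649 N/C

Dipole fields scale as 1/r³ in the far field.
The axial field is twice the equatorial field at the same r, so the geometry factor is 2/1.
E₂ = E₁ · (2/1) · (r₁/r₂)³ = 8800 · 2 · (0.799/2.40)³.
(r₁/r₂)³ = (0.3329)³ = 0.0369.
E₂ ≈ 649.4 N/C.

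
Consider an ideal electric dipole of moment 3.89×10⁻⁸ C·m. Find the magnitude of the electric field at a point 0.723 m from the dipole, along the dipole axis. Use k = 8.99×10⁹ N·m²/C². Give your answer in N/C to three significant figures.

On the dipole axis E = 2kp/r³.
E = 2·(8.99×10⁹)(3.89×10⁻⁸) / (0.723)³ = 1851 N/C.

E ≈ 1850 N/C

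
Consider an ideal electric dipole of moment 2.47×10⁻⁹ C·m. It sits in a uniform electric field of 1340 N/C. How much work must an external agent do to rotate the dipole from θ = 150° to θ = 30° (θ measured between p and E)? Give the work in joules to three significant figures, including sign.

W_ext = ΔU = U(θ₂) − U(θ₁) = −pE cosθ₂ − (−pE cosθ₁) = pE(cosθ₁ − cosθ₂).
W = (2.47×10⁻⁹)(1340)·(cos150° − cos30°) = (3.310×10⁻⁶)·(-1.7321) = -5.733×10⁻⁶ J.

W ≈ -5.73×10⁻⁶ J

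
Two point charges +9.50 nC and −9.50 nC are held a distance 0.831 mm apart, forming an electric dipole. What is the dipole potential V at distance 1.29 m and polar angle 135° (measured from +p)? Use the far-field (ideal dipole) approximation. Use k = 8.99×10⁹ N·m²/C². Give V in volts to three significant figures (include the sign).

V ≈ -0.0302 V

Dipole moment p = qd = (9.50×10⁻⁹ C)(8.31×10⁻⁴ m) = 7.895×10⁻¹² C·m.
The dipole potential is V = kp cosθ / r².
V = (8.99×10⁹)(7.895×10⁻¹²)·cos135° / (1.29)² = -0.03016 V.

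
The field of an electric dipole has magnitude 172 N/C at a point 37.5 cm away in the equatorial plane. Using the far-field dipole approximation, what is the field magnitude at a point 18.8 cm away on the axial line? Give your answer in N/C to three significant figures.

E ≈ 2730 N/C

Dipole fields scale as 1/r³ in the far field.
The axial field is twice the equatorial field at the same r, so the geometry factor is 2/1.
E₂ = E₁ · (2/1) · (r₁/r₂)³ = 172 · 2 · (37.5/18.8)³.
(r₁/r₂)³ = (1.995)³ = 7.936.
E₂ ≈ 2730 N/C.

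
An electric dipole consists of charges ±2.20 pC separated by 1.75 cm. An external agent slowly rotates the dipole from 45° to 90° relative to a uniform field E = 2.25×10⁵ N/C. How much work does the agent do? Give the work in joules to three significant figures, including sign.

Dipole moment p = qd = (2.20×10⁻¹² C)(0.0175 m) = 3.85×10⁻¹⁴ C·m.
W_ext = ΔU = U(θ₂) − U(θ₁) = −pE cosθ₂ − (−pE cosθ₁) = pE(cosθ₁ − cosθ₂).
W = (3.85×10⁻¹⁴)(2.25×10⁵)·(cos45° − cos90°) = (8.662×10⁻⁹)·(+0.7071) = 6.125×10⁻⁹ J.

W ≈ 6.13×10⁻⁹ J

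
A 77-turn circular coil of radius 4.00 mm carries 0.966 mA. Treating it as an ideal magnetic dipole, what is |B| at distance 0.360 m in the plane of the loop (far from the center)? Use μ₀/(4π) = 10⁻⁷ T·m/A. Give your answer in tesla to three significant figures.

B ≈ 8.01×10⁻¹² T

m = NIA = NIπa² = 77·(9.66×10⁻⁴)·π·(0.00400)² = 3.739×10⁻⁶ A·m².
In the equatorial plane B = (μ₀/4π)·m/r³ (half the axial value).
B = (10⁻⁷)·(3.739×10⁻⁶) / (0.360)³ = 8.014×10⁻¹² T.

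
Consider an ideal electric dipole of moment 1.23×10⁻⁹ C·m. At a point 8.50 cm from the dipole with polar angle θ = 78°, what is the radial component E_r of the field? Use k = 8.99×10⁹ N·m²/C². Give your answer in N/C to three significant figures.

E_r ≈ 7490 N/C

For a dipole, E_r = (2kp cosθ)/r³.
kp/r³ = (8.99×10⁹)(1.23×10⁻⁹)/(0.0850)³ = 1.801×10⁴ N/C.
E_r = 2·1.801×10⁴·cos78° = 7487 N/C.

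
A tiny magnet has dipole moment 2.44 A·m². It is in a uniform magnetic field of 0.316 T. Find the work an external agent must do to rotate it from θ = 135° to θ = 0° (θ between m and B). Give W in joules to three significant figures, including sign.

W ≈ -1.32 J

W_ext = ΔU = −mB cosθ₂ + mB cosθ₁ = mB(cosθ₁ − cosθ₂).
W = (2.44)(0.316)·(cos135° − cos0°) = (0.7710)·(-1.7071) = -1.316 J.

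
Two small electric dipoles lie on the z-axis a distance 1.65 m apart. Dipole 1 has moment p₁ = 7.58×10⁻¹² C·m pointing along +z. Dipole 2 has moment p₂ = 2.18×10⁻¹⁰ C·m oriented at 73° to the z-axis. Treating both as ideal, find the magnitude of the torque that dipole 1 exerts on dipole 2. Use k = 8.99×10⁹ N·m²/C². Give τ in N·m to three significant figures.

τ ≈ 6.32×10⁻¹² N·m

The second dipole sits on the axis of the first, so the field there is axial: E₁ = 2kp₁/r³ along +z.
E₁ = 2(8.99×10⁹)(7.58×10⁻¹²)/(1.65)³ = 0.03034 N/C.
Torque on the second dipole: τ = p₂ E₁ sinθ.
τ = (2.18×10⁻¹⁰)(0.03034)·sin73° = 6.325×10⁻¹² N·m.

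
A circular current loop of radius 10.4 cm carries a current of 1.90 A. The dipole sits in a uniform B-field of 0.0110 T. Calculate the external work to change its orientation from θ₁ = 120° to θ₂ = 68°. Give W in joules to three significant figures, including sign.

Magnetic moment m = IA = Iπa² = (1.90)·π·(0.104)² = 0.06456 A·m².
W_ext = ΔU = −mB cosθ₂ + mB cosθ₁ = mB(cosθ₁ − cosθ₂).
W = (0.06456)(0.0110)·(cos120° − cos68°) = (7.102×10⁻⁴)·(-0.8746) = -6.211×10⁻⁴ J.

W ≈ -6.21×10⁻⁴ J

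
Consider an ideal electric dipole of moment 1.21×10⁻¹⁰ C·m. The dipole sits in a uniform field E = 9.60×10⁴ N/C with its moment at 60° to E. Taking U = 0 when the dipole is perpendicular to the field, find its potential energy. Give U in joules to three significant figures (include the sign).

U ≈ -5.81×10⁻⁶ J

U = −p·E = −pE cosθ.
U = −(1.21×10⁻¹⁰)(9.60×10⁴)·cos60° = -5.808×10⁻⁶ J.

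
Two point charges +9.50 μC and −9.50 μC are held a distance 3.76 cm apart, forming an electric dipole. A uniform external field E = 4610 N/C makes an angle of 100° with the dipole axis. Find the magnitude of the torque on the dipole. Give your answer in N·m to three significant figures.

τ ≈ 0.00162 N·m

Dipole moment p = qd = (9.50×10⁻⁶ C)(0.0376 m) = 3.572×10⁻⁷ C·m.
Torque on an electric dipole: τ = pE sinθ.
τ = (3.572×10⁻⁷)(4610)·sin100° = 0.001622 N·m.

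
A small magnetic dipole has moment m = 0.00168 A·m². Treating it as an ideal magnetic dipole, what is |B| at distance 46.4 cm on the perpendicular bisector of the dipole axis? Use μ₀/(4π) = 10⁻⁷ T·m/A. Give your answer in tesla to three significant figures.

In the equatorial plane B = (μ₀/4π)·m/r³ (half the axial value).
B = (10⁻⁷)·(0.00168) / (0.464)³ = 1.682×10⁻⁹ T.

B ≈ 1.68×10⁻⁹ T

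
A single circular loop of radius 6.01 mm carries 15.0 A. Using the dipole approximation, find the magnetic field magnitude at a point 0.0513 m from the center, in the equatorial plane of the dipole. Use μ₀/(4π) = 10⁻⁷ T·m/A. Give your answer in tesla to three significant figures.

B ≈ 1.26×10⁻⁶ T

Magnetic moment m = IA = Iπa² = (15.0)·π·(0.00601)² = 0.001702 A·m².
In the equatorial plane B = (μ₀/4π)·m/r³ (half the axial value).
B = (10⁻⁷)·(0.001702) / (0.0513)³ = 1.261×10⁻⁶ T.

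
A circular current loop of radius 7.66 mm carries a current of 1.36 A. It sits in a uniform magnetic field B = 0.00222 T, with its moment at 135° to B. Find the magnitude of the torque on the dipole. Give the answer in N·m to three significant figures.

Magnetic moment m = IA = Iπa² = (1.36)·π·(0.00766)² = 2.507×10⁻⁴ A·m².
Torque on a magnetic dipole: τ = mB sinθ.
τ = (2.507×10⁻⁴)(0.00222)·sin135° = 3.935×10⁻⁷ N·m.

τ ≈ 3.94×10⁻⁷ N·m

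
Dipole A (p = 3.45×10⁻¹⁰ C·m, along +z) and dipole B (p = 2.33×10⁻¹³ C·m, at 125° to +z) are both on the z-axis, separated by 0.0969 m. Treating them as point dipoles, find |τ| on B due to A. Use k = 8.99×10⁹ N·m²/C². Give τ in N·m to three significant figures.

τ ≈ 1.30×10⁻⁹ N·m

The second dipole sits on the axis of the first, so the field there is axial: E₁ = 2kp₁/r³ along +z.
E₁ = 2(8.99×10⁹)(3.45×10⁻¹⁰)/(0.0969)³ = 6818 N/C.
Torque on the second dipole: τ = p₂ E₁ sinθ.
τ = (2.33×10⁻¹³)(6818)·sin125° = 1.301×10⁻⁹ N·m.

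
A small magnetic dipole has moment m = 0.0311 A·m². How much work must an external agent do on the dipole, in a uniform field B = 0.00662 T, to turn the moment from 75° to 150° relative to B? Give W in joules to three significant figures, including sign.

W_ext = ΔU = −mB cosθ₂ + mB cosθ₁ = mB(cosθ₁ − cosθ₂).
W = (0.0311)(0.00662)·(cos75° − cos150°) = (2.059×10⁻⁴)·(+1.1248) = 2.316×10⁻⁴ J.

W ≈ 2.32×10⁻⁴ J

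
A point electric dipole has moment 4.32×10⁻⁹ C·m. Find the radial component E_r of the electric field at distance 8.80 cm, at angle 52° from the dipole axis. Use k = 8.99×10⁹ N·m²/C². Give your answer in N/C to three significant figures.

E_r ≈ 7.02×10⁴ N/C

For a dipole, E_r = (2kp cosθ)/r³.
kp/r³ = (8.99×10⁹)(4.32×10⁻⁹)/(0.0880)³ = 5.699×10⁴ N/C.
E_r = 2·5.699×10⁴·cos52° = 7.017×10⁴ N/C.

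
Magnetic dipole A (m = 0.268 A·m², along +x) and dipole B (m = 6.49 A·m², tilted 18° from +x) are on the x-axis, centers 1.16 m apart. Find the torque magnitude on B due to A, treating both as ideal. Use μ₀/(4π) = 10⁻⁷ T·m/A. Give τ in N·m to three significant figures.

Dipole B is on the axis of dipole A, so B₁ there is axial: B₁ = (μ₀/4π)·2m₁/r³ along +x.
B₁ = 2(10⁻⁷)(0.268)/(1.16)³ = 3.434×10⁻⁸ T.
τ = m₂ B₁ sinθ.
τ = (6.49)(3.434×10⁻⁸)·sin18° = 6.887×10⁻⁸ N·m.

τ ≈ 6.89×10⁻⁸ N·m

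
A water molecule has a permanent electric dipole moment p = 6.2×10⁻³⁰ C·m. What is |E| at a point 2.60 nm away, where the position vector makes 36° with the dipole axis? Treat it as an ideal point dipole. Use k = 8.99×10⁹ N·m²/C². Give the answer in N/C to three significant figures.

At angle θ the dipole field magnitude is E = (kp/r³)·√(1 + 3cos²θ).
kp/r³ = (8.99×10⁹)(6.20×10⁻³⁰) / (2.60×10⁻⁹)³ = 3.171×10⁶ N/C.
√(1 + 3cos²36°) = √(1 + 3·0.6545) = √2.9635 ≈ 1.7215.
E ≈ 3.171×10⁶ × 1.721 = 5.459×10⁶ N/C.

E ≈ 5.46×10⁶ N/C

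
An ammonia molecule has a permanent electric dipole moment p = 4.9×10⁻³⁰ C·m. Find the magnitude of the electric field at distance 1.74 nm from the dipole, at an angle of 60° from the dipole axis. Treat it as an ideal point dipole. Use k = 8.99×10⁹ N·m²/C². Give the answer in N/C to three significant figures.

E ≈ 1.11×10⁷ N/C

At angle θ the dipole field magnitude is E = (kp/r³)·√(1 + 3cos²θ).
kp/r³ = (8.99×10⁹)(4.90×10⁻³⁰) / (1.74×10⁻⁹)³ = 8.362×10⁶ N/C.
√(1 + 3cos²60°) = √(1 + 3·0.2500) = √1.7500 ≈ 1.3229.
E ≈ 8.362×10⁶ × 1.323 = 1.106×10⁷ N/C.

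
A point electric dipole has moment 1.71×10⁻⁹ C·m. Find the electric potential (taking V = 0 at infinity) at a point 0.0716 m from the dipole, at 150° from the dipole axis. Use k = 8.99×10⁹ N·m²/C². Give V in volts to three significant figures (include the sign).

V ≈ -2600 V

The dipole potential is V = kp cosθ / r².
V = (8.99×10⁹)(1.71×10⁻⁹)·cos150° / (0.0716)² = -2597 V.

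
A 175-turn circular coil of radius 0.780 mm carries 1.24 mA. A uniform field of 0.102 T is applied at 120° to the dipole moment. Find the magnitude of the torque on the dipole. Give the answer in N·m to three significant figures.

τ ≈ 3.66×10⁻⁸ N·m

m = NIA = NIπa² = 175·(0.00124)·π·(7.80×10⁻⁴)² = 4.148×10⁻⁷ A·m².
Torque on a magnetic dipole: τ = mB sinθ.
τ = (4.148×10⁻⁷)(0.102)·sin120° = 3.664×10⁻⁸ N·m.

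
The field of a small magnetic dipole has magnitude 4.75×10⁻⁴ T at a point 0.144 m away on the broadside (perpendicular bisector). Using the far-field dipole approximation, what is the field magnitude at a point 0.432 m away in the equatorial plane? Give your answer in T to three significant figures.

Dipole fields scale as 1/r³ in the far field; the geometry is the same at both points.
B₂ = B₁ · (r₁/r₂)³ = 4.75×10⁻⁴ · (0.144/0.432)³.
(r₁/r₂)³ = (0.3333)³ = 0.03704.
B₂ ≈ 1.759×10⁻⁵ T.

B ≈ 1.76×10⁻⁵ T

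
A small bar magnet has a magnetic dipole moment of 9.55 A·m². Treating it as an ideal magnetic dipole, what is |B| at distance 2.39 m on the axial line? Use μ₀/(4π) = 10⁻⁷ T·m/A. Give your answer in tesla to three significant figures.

On axis B = (μ₀/4π)·2m/r³.
B = 2·(10⁻⁷)·(9.55) / (2.39)³ = 1.399×10⁻⁷ T.

B ≈ 1.40×10⁻⁷ T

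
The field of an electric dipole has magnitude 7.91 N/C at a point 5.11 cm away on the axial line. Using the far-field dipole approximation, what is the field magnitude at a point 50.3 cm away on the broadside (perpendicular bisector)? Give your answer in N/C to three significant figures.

E ≈ 0.00415 N/C

Dipole fields scale as 1/r³ in the far field.
The axial field is twice the equatorial field at the same r, so the geometry factor is 1/2.
E₂ = E₁ · (1/2) · (r₁/r₂)³ = 7.91 · 0.5 · (5.11/50.3)³.
(r₁/r₂)³ = (0.1016)³ = 0.001048.
E₂ ≈ 0.004147 N/C.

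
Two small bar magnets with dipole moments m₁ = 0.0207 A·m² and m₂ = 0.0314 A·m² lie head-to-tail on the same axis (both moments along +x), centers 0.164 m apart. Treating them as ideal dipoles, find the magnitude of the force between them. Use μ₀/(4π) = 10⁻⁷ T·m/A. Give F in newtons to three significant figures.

On-axis B of dipole 1: B = (μ₀/4π)·2m₁/r³. Force on dipole 2: F = m₂·dB/dr.
dB/dr = −(μ₀/4π)·6m₁/r⁴, so |F| = (μ₀/4π)·6m₁m₂/r⁴.
F = 6(10⁻⁷)(0.0207)(0.0314)/(0.164)⁴ = 5.391×10⁻⁷ N.

F ≈ 5.39×10⁻⁷ N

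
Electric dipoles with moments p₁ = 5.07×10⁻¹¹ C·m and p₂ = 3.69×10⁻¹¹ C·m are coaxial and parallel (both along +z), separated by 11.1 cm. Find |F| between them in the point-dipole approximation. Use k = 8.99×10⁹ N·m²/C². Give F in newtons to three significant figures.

On-axis field of dipole 1 at distance r: E = 2kp₁/r³. Force on dipole 2 is F = p₂·dE/dr (gradient along axis).
dE/dr = −6kp₁/r⁴, so |F| = 6kp₁p₂/r⁴ (attractive for aligned moments).
F = 6(8.99×10⁹)(5.07×10⁻¹¹)(3.69×10⁻¹¹)/(0.111)⁴ = 6.647×10⁻⁷ N.

F ≈ 6.65×10⁻⁷ N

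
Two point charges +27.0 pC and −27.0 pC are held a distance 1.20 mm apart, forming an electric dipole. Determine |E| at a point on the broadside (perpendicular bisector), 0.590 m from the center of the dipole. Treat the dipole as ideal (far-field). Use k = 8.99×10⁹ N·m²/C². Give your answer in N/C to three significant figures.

Dipole moment p = qd = (2.70×10⁻¹¹ C)(0.00120 m) = 3.24×10⁻¹⁴ C·m.
In the equatorial plane E = kp/r³.
E = (8.99×10⁹)(3.24×10⁻¹⁴) / (0.590)³ = 0.001418 N/C.

E ≈ 0.00142 N/C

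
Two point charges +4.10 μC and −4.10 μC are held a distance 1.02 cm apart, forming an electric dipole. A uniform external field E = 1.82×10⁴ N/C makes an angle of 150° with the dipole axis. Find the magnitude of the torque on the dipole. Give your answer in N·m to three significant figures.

Dipole moment p = qd = (4.10×10⁻⁶ C)(0.0102 m) = 4.182×10⁻⁸ C·m.
Torque on an electric dipole: τ = pE sinθ.
τ = (4.182×10⁻⁸)(1.82×10⁴)·sin150° = 3.806×10⁻⁴ N·m.

τ ≈ 3.81×10⁻⁴ N·m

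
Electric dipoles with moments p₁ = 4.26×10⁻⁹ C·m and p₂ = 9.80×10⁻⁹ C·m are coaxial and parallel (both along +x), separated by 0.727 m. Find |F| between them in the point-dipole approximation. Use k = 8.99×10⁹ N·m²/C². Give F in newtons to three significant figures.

F ≈ 8.06×10⁻⁶ N

On-axis field of dipole 1 at distance r: E = 2kp₁/r³. Force on dipole 2 is F = p₂·dE/dr (gradient along axis).
dE/dr = −6kp₁/r⁴, so |F| = 6kp₁p₂/r⁴ (attractive for aligned moments).
F = 6(8.99×10⁹)(4.26×10⁻⁹)(9.80×10⁻⁹)/(0.727)⁴ = 8.061×10⁻⁶ N.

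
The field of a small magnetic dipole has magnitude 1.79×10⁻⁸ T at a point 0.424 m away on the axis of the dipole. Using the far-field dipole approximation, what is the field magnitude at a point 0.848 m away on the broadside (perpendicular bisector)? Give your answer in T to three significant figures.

Dipole fields scale as 1/r³ in the far field.
The axial field is twice the equatorial field at the same r, so the geometry factor is 1/2.
B₂ = B₁ · (1/2) · (r₁/r₂)³ = 1.79×10⁻⁸ · 0.5 · (0.424/0.848)³.
(r₁/r₂)³ = (0.5)³ = 0.125.
B₂ ≈ 1.119×10⁻⁹ T.

B ≈ 1.12×10⁻⁹ T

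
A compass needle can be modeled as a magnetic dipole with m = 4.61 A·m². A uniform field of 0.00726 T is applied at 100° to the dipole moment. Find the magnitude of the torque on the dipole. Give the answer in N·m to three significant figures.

τ ≈ 0.0330 N·m

Torque on a magnetic dipole: τ = mB sinθ.
τ = (4.61)(0.00726)·sin100° = 0.03296 N·m.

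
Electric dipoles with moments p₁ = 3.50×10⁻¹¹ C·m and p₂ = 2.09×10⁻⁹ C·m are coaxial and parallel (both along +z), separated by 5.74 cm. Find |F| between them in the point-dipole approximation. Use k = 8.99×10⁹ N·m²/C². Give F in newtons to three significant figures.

F ≈ 3.63×10⁻⁴ N

On-axis field of dipole 1 at distance r: E = 2kp₁/r³. Force on dipole 2 is F = p₂·dE/dr (gradient along axis).
dE/dr = −6kp₁/r⁴, so |F| = 6kp₁p₂/r⁴ (attractive for aligned moments).
F = 6(8.99×10⁹)(3.50×10⁻¹¹)(2.09×10⁻⁹)/(0.0574)⁴ = 3.635×10⁻⁴ N.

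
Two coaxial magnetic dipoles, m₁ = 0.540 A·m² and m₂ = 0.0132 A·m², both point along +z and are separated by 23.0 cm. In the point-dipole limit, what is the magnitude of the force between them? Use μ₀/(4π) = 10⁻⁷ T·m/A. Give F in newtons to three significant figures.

On-axis B of dipole 1: B = (μ₀/4π)·2m₁/r³. Force on dipole 2: F = m₂·dB/dr.
dB/dr = −(μ₀/4π)·6m₁/r⁴, so |F| = (μ₀/4π)·6m₁m₂/r⁴.
F = 6(10⁻⁷)(0.540)(0.0132)/(0.230)⁴ = 1.528×10⁻⁶ N.

F ≈ 1.53×10⁻⁶ N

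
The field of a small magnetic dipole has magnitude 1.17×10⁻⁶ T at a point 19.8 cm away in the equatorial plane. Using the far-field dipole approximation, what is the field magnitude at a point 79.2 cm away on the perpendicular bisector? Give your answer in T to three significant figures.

B ≈ 1.83×10⁻⁸ T

Dipole fields scale as 1/r³ in the far field; the geometry is the same at both points.
B₂ = B₁ · (r₁/r₂)³ = 1.17×10⁻⁶ · (19.8/79.2)³.
(r₁/r₂)³ = (0.25)³ = 0.01562.
B₂ ≈ 1.828×10⁻⁸ T.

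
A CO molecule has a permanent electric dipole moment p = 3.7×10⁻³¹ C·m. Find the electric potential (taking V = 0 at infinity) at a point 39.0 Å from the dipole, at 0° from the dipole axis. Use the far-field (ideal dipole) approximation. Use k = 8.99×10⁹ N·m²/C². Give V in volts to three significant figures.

The dipole potential is V = kp cosθ / r².
V = (8.99×10⁹)(3.70×10⁻³¹)·cos0° / (3.90×10⁻⁹)² = 2.187×10⁻⁴ V.

V ≈ 2.19×10⁻⁴ V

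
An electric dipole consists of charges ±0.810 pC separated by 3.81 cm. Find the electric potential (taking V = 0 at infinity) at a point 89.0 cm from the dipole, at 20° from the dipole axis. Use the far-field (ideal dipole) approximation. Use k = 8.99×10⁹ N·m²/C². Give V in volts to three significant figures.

Dipole moment p = qd = (8.10×10⁻¹³ C)(0.0381 m) = 3.086×10⁻¹⁴ C·m.
The dipole potential is V = kp cosθ / r².
V = (8.99×10⁹)(3.086×10⁻¹⁴)·cos20° / (0.890)² = 3.291×10⁻⁴ V.

V ≈ 3.29×10⁻⁴ V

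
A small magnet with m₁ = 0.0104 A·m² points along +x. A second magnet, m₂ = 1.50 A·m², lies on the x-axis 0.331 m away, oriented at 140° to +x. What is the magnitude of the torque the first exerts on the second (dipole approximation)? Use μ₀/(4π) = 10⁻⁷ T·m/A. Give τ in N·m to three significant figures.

τ ≈ 5.53×10⁻⁸ N·m

Dipole B is on the axis of dipole A, so B₁ there is axial: B₁ = (μ₀/4π)·2m₁/r³ along +x.
B₁ = 2(10⁻⁷)(0.0104)/(0.331)³ = 5.736×10⁻⁸ T.
τ = m₂ B₁ sinθ.
τ = (1.50)(5.736×10⁻⁸)·sin140° = 5.530×10⁻⁸ N·m.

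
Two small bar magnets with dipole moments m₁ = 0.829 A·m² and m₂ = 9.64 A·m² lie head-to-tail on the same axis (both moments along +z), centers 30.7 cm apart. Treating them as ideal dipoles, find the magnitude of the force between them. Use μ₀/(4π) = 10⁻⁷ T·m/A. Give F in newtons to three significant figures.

F ≈ 5.40×10⁻⁴ N

On-axis B of dipole 1: B = (μ₀/4π)·2m₁/r³. Force on dipole 2: F = m₂·dB/dr.
dB/dr = −(μ₀/4π)·6m₁/r⁴, so |F| = (μ₀/4π)·6m₁m₂/r⁴.
F = 6(10⁻⁷)(0.829)(9.64)/(0.307)⁴ = 5.398×10⁻⁴ N.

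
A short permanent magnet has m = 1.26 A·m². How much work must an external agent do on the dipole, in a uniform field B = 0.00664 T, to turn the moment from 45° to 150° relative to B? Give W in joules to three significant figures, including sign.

W ≈ 0.0132 J

W_ext = ΔU = −mB cosθ₂ + mB cosθ₁ = mB(cosθ₁ − cosθ₂).
W = (1.26)(0.00664)·(cos45° − cos150°) = (0.008366)·(+1.5731) = 0.01316 J.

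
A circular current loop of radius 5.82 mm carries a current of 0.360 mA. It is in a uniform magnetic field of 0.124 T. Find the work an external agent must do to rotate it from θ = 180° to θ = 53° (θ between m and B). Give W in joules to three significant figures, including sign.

Magnetic moment m = IA = Iπa² = (3.60×10⁻⁴)·π·(0.00582)² = 3.831×10⁻⁸ A·m².
W_ext = ΔU = −mB cosθ₂ + mB cosθ₁ = mB(cosθ₁ − cosθ₂).
W = (3.831×10⁻⁸)(0.124)·(cos180° − cos53°) = (4.750×10⁻⁹)·(-1.6018) = -7.609×10⁻⁹ J.

W ≈ -7.61×10⁻⁹ J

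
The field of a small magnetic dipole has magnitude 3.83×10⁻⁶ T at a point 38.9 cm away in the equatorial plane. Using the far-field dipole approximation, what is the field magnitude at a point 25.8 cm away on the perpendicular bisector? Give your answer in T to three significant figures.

Dipole fields scale as 1/r³ in the far field; the geometry is the same at both points.
B₂ = B₁ · (r₁/r₂)³ = 3.83×10⁻⁶ · (38.9/25.8)³.
(r₁/r₂)³ = (1.508)³ = 3.428.
B₂ ≈ 1.313×10⁻⁵ T.

B ≈ 1.31×10⁻⁵ T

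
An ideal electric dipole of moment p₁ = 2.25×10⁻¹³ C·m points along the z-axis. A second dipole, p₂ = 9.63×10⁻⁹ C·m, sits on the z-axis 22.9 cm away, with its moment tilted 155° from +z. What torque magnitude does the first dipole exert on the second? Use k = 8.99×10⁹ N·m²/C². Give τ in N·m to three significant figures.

τ ≈ 1.37×10⁻⁹ N·m

The second dipole sits on the axis of the first, so the field there is axial: E₁ = 2kp₁/r³ along +z.
E₁ = 2(8.99×10⁹)(2.25×10⁻¹³)/(0.229)³ = 0.3369 N/C.
Torque on the second dipole: τ = p₂ E₁ sinθ.
τ = (9.63×10⁻⁹)(0.3369)·sin155° = 1.371×10⁻⁹ N·m.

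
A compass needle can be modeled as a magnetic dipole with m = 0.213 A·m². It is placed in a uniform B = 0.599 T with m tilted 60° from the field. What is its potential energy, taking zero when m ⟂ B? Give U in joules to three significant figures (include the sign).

U = −m·B = −mB cosθ.
U = −(0.213)(0.599)·cos60° = -0.06379 J.

U ≈ -0.0638 J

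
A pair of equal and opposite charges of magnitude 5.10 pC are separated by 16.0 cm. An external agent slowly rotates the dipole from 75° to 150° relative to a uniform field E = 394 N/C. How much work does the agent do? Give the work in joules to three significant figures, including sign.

Dipole moment p = qd = (5.10×10⁻¹² C)(0.160 m) = 8.16×10⁻¹³ C·m.
W_ext = ΔU = U(θ₂) − U(θ₁) = −pE cosθ₂ − (−pE cosθ₁) = pE(cosθ₁ − cosθ₂).
W = (8.16×10⁻¹³)(394)·(cos75° − cos150°) = (3.215×10⁻¹⁰)·(+1.1248) = 3.616×10⁻¹⁰ J.

W ≈ 3.62×10⁻¹⁰ J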